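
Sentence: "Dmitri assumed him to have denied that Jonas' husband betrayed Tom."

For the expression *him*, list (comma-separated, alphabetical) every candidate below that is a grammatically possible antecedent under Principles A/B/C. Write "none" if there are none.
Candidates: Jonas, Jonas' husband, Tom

none

*him* is a pronoun; Principle B requires it to be free in its binding domain — the matrix clause.
— Jonas: possessor inside the subject DP of the clause headed by 'betrayed'; is c-commanded by the pronoun; coreference would bind this R-expression — blocked (Principle C).
— Jonas' husband: subject of the clause headed by 'betrayed'; is c-commanded by the pronoun; coreference would bind this R-expression — blocked (Principle C).
— Tom: object of the clause headed by 'betrayed'; is c-commanded by the pronoun; coreference would bind this R-expression — blocked (Principle C).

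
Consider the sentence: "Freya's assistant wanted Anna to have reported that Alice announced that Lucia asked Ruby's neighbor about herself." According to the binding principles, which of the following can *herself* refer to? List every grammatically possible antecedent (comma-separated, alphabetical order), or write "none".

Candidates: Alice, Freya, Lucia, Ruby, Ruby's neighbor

*herself* is a reflexive; Principle A requires it to be bound within its binding domain — the clause headed by 'asked'.
— Alice: subject of the clause headed by 'announced'; c-commands the reflexive but lies outside its binding domain — cannot bind it (Principle A).
— Freya: possessor inside the subject DP of the matrix clause; does not c-command the reflexive — cannot bind it (Principle A).
— Lucia: subject of the clause headed by 'asked'; c-commands the reflexive within its binding domain — allowed (Principle A).
— Ruby: possessor inside the object DP of the clause headed by 'asked'; does not c-command the reflexive — cannot bind it (Principle A).
— Ruby's neighbor: object of the clause headed by 'asked'; c-commands the reflexive within its binding domain — allowed (Principle A).

Lucia, Ruby's neighbor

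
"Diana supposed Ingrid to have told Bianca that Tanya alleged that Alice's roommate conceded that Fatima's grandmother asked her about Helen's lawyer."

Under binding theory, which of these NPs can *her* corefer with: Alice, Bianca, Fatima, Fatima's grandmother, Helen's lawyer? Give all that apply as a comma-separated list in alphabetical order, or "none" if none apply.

Alice, Bianca, Fatima

*her* is a pronoun; Principle B requires it to be free in its binding domain — the clause headed by 'asked'.
— Alice: possessor inside the subject DP of the clause headed by 'conceded'; does not c-command the pronoun — Principle B does not apply; allowed.
— Bianca: object of the clause headed by 'told'; c-commands the pronoun but lies outside its binding domain — allowed.
— Fatima: possessor inside the subject DP of the clause headed by 'asked'; does not c-command the pronoun — Principle B does not apply; allowed.
— Fatima's grandmother: subject of the clause headed by 'asked'; c-commands the pronoun within its binding domain — blocked (Principle B).
— Helen's lawyer: second object of the clause headed by 'asked'; is c-commanded by the pronoun; coreference would bind this R-expression — blocked (Principle C).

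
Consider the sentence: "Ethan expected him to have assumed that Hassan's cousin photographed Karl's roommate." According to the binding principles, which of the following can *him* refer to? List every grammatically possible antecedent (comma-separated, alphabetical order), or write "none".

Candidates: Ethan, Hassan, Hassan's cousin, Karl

*him* is a pronoun; Principle B requires it to be free in its binding domain — the matrix clause.
— Ethan: subject of the matrix clause; c-commands the pronoun within its binding domain — blocked (Principle B).
— Hassan: possessor inside the subject DP of the clause headed by 'photographed'; is c-commanded by the pronoun; coreference would bind this R-expression — blocked (Principle C).
— Hassan's cousin: subject of the clause headed by 'photographed'; is c-commanded by the pronoun; coreference would bind this R-expression — blocked (Principle C).
— Karl: possessor inside the object DP of the clause headed by 'photographed'; is c-commanded by the pronoun; coreference would bind this R-expression — blocked (Principle C).

none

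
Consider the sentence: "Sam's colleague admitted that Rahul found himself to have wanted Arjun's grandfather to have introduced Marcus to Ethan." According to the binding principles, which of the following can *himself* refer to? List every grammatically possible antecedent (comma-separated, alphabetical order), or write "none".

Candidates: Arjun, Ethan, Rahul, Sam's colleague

*himself* is a reflexive; Principle A requires it to be bound within its binding domain — the clause headed by 'found'.
— Arjun: possessor inside the subject DP of the clause headed by 'introduced'; does not c-command the reflexive — cannot bind it (Principle A).
— Ethan: second object of the clause headed by 'introduced'; does not c-command the reflexive — cannot bind it (Principle A).
— Rahul: subject of the clause headed by 'found'; c-commands the reflexive within its binding domain — allowed (Principle A).
— Sam's colleague: subject of the matrix clause; c-commands the reflexive but lies outside its binding domain — cannot bind it (Principle A).

Rahul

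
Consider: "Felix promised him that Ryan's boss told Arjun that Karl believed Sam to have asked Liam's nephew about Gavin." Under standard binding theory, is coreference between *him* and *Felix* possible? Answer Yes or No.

No

*Felix* is an R-expression; Principle C requires it to be free (not bound by any c-commanding expression).
— him: object of the matrix clause; the R-expression locally c-commands the pronoun — coreference blocked (Principle B on the pronoun).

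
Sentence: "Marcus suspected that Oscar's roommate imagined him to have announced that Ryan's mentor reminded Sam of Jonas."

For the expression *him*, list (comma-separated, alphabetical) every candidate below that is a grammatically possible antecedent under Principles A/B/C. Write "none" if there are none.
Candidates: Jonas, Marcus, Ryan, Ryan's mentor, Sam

*him* is a pronoun; Principle B requires it to be free in its binding domain — the clause headed by 'imagined'.
— Jonas: second object of the clause headed by 'reminded'; is c-commanded by the pronoun; coreference would bind this R-expression — blocked (Principle C).
— Marcus: subject of the matrix clause; c-commands the pronoun but lies outside its binding domain — allowed.
— Ryan: possessor inside the subject DP of the clause headed by 'reminded'; is c-commanded by the pronoun; coreference would bind this R-expression — blocked (Principle C).
— Ryan's mentor: subject of the clause headed by 'reminded'; is c-commanded by the pronoun; coreference would bind this R-expression — blocked (Principle C).
— Sam: object of the clause headed by 'reminded'; is c-commanded by the pronoun; coreference would bind this R-expression — blocked (Principle C).

Marcus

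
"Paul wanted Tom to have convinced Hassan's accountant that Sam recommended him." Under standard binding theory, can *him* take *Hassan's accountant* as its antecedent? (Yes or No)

Yes

*him* is a pronoun; Principle B requires it to be free in its binding domain — the clause headed by 'recommended'.
— Hassan's accountant: object of the clause headed by 'convinced'; c-commands the pronoun but lies outside its binding domain — allowed.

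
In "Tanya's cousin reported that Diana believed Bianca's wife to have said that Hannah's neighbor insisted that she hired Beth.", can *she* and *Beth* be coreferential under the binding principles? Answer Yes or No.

No

*Beth* is an R-expression; Principle C requires it to be free (not bound by any c-commanding expression).
— she: subject of the clause headed by 'hired'; the pronoun c-commands the R-expression — coreference blocked (Principle C).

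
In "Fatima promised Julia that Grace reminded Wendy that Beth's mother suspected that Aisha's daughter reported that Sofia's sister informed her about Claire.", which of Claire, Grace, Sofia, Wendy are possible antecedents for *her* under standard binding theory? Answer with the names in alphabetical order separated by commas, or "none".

Grace, Sofia, Wendy

*her* is a pronoun; Principle B requires it to be free in its binding domain — the clause headed by 'informed'.
— Claire: second object of the clause headed by 'informed'; is c-commanded by the pronoun; coreference would bind this R-expression — blocked (Principle C).
— Grace: subject of the clause headed by 'reminded'; c-commands the pronoun but lies outside its binding domain — allowed.
— Sofia: possessor inside the subject DP of the clause headed by 'informed'; does not c-command the pronoun — Principle B does not apply; allowed.
— Wendy: object of the clause headed by 'reminded'; c-commands the pronoun but lies outside its binding domain — allowed.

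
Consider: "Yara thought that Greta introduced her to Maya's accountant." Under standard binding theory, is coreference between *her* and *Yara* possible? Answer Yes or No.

*Yara* is an R-expression; Principle C requires it to be free (not bound by any c-commanding expression).
— her: object of the clause headed by 'introduced'; the pronoun does not c-command the R-expression — coreference allowed.

Yes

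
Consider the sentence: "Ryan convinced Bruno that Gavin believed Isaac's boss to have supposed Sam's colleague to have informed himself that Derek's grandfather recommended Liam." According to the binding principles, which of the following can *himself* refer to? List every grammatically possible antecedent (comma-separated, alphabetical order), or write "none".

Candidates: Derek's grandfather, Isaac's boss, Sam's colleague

*himself* is a reflexive; Principle A requires it to be bound within its binding domain — the clause headed by 'informed'.
— Derek's grandfather: subject of the clause headed by 'recommended'; does not c-command the reflexive — cannot bind it (Principle A).
— Isaac's boss: subject of the clause headed by 'supposed'; c-commands the reflexive but lies outside its binding domain — cannot bind it (Principle A).
— Sam's colleague: subject of the clause headed by 'informed'; c-commands the reflexive within its binding domain — allowed (Principle A).

Sam's colleague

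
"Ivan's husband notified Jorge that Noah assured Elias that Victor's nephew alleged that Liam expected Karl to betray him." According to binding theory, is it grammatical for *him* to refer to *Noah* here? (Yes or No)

Yes

*Noah* is an R-expression; Principle C requires it to be free (not bound by any c-commanding expression).
— him: object of the clause headed by 'betray'; the pronoun does not c-command the R-expression — coreference allowed.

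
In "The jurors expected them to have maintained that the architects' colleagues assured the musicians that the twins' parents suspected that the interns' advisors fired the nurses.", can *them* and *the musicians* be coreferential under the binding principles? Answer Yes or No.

*the musicians* is an R-expression; Principle C requires it to be free (not bound by any c-commanding expression).
— them: subject of the clause headed by 'maintained'; the pronoun c-commands the R-expression — coreference blocked (Principle C).

No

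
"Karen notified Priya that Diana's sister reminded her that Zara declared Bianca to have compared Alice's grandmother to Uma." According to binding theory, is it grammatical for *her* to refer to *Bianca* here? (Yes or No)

No

*Bianca* is an R-expression; Principle C requires it to be free (not bound by any c-commanding expression).
— her: object of the clause headed by 'reminded'; the pronoun c-commands the R-expression — coreference blocked (Principle C).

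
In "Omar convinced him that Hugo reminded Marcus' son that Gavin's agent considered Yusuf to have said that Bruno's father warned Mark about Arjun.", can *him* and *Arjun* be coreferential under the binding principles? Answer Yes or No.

No

*Arjun* is an R-expression; Principle C requires it to be free (not bound by any c-commanding expression).
— him: object of the matrix clause; the pronoun c-commands the R-expression — coreference blocked (Principle C).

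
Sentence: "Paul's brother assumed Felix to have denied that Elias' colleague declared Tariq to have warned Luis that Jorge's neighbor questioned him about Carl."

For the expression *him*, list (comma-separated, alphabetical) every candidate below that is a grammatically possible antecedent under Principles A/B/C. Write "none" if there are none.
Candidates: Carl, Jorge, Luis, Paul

*him* is a pronoun; Principle B requires it to be free in its binding domain — the clause headed by 'questioned'.
— Carl: second object of the clause headed by 'questioned'; is c-commanded by the pronoun; coreference would bind this R-expression — blocked (Principle C).
— Jorge: possessor inside the subject DP of the clause headed by 'questioned'; does not c-command the pronoun — Principle B does not apply; allowed.
— Luis: object of the clause headed by 'warned'; c-commands the pronoun but lies outside its binding domain — allowed.
— Paul: possessor inside the subject DP of the matrix clause; does not c-command the pronoun — Principle B does not apply; allowed.

Jorge, Luis, Paul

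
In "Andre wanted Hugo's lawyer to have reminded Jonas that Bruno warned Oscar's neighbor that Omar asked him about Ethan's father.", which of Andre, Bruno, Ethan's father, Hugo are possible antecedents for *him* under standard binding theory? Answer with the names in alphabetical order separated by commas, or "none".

*him* is a pronoun; Principle B requires it to be free in its binding domain — the clause headed by 'asked'.
— Andre: subject of the matrix clause; c-commands the pronoun but lies outside its binding domain — allowed.
— Bruno: subject of the clause headed by 'warned'; c-commands the pronoun but lies outside its binding domain — allowed.
— Ethan's father: second object of the clause headed by 'asked'; is c-commanded by the pronoun; coreference would bind this R-expression — blocked (Principle C).
— Hugo: possessor inside the subject DP of the clause headed by 'reminded'; does not c-command the pronoun — Principle B does not apply; allowed.

Andre, Bruno, Hugo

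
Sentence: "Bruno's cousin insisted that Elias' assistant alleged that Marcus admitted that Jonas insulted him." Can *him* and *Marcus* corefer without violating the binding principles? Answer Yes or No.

Yes

*Marcus* is an R-expression; Principle C requires it to be free (not bound by any c-commanding expression).
— him: object of the clause headed by 'insulted'; the pronoun does not c-command the R-expression — coreference allowed.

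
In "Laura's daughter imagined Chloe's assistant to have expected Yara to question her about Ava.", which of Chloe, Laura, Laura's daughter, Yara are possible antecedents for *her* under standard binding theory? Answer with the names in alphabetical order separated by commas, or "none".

*her* is a pronoun; Principle B requires it to be free in its binding domain — the clause headed by 'question'.
— Chloe: possessor inside the subject DP of the clause headed by 'expected'; does not c-command the pronoun — Principle B does not apply; allowed.
— Laura: possessor inside the subject DP of the matrix clause; does not c-command the pronoun — Principle B does not apply; allowed.
— Laura's daughter: subject of the matrix clause; c-commands the pronoun but lies outside its binding domain — allowed.
— Yara: subject of the clause headed by 'question'; c-commands the pronoun within its binding domain — blocked (Principle B).

Chloe, Laura, Laura's daughter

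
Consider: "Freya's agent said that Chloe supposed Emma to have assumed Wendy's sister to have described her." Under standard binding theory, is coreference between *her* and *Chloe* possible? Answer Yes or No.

*Chloe* is an R-expression; Principle C requires it to be free (not bound by any c-commanding expression).
— her: object of the clause headed by 'described'; the pronoun does not c-command the R-expression — coreference allowed.

Yes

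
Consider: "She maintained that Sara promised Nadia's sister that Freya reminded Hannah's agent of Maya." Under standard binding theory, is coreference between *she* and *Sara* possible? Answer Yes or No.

*Sara* is an R-expression; Principle C requires it to be free (not bound by any c-commanding expression).
— she: subject of the matrix clause; the pronoun c-commands the R-expression — coreference blocked (Principle C).

No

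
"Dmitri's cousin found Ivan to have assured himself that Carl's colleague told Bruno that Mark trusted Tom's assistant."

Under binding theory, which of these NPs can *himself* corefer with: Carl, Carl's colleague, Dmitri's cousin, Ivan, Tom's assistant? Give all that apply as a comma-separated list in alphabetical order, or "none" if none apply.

*himself* is a reflexive; Principle A requires it to be bound within its binding domain — the clause headed by 'assured'.
— Carl: possessor inside the subject DP of the clause headed by 'told'; does not c-command the reflexive — cannot bind it (Principle A).
— Carl's colleague: subject of the clause headed by 'told'; does not c-command the reflexive — cannot bind it (Principle A).
— Dmitri's cousin: subject of the matrix clause; c-commands the reflexive but lies outside its binding domain — cannot bind it (Principle A).
— Ivan: subject of the clause headed by 'assured'; c-commands the reflexive within its binding domain — allowed (Principle A).
— Tom's assistant: object of the clause headed by 'trusted'; does not c-command the reflexive — cannot bind it (Principle A).

Ivan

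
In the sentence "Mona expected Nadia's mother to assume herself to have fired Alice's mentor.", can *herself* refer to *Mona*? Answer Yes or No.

*herself* is a reflexive; Principle A requires it to be bound within its binding domain — the clause headed by 'assume'.
— Mona: subject of the matrix clause; c-commands the reflexive but lies outside its binding domain — cannot bind it (Principle A).

No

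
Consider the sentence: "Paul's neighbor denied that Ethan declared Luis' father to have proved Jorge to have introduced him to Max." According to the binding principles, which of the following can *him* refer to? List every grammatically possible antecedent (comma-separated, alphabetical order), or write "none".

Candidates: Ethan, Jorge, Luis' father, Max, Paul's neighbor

Ethan, Luis' father, Paul's neighbor

*him* is a pronoun; Principle B requires it to be free in its binding domain — the clause headed by 'introduced'.
— Ethan: subject of the clause headed by 'declared'; c-commands the pronoun but lies outside its binding domain — allowed.
— Jorge: subject of the clause headed by 'introduced'; c-commands the pronoun within its binding domain — blocked (Principle B).
— Luis' father: subject of the clause headed by 'proved'; c-commands the pronoun but lies outside its binding domain — allowed.
— Max: second object of the clause headed by 'introduced'; is c-commanded by the pronoun; coreference would bind this R-expression — blocked (Principle C).
— Paul's neighbor: subject of the matrix clause; c-commands the pronoun but lies outside its binding domain — allowed.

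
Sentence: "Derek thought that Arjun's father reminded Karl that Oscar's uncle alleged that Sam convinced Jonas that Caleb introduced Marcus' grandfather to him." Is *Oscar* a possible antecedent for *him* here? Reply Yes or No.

Yes

*him* is a pronoun; Principle B requires it to be free in its binding domain — the clause headed by 'introduced'.
— Oscar: possessor inside the subject DP of the clause headed by 'alleged'; does not c-command the pronoun — Principle B does not apply; allowed.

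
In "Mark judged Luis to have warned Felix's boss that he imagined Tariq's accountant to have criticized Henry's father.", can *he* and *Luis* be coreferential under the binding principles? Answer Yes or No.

Yes

*Luis* is an R-expression; Principle C requires it to be free (not bound by any c-commanding expression).
— he: subject of the clause headed by 'imagined'; the pronoun does not c-command the R-expression — coreference allowed.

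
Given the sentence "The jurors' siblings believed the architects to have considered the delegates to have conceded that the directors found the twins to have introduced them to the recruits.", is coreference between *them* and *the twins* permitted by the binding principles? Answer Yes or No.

*them* is a pronoun; Principle B requires it to be free in its binding domain — the clause headed by 'introduced'.
— the twins: subject of the clause headed by 'introduced'; c-commands the pronoun within its binding domain — blocked (Principle B).

No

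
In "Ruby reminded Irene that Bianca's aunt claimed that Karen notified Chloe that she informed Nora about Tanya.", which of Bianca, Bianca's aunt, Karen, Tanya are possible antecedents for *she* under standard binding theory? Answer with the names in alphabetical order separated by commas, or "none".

*she* is a pronoun; Principle B requires it to be free in its binding domain — the clause headed by 'informed'.
— Bianca: possessor inside the subject DP of the clause headed by 'claimed'; does not c-command the pronoun — Principle B does not apply; allowed.
— Bianca's aunt: subject of the clause headed by 'claimed'; c-commands the pronoun but lies outside its binding domain — allowed.
— Karen: subject of the clause headed by 'notified'; c-commands the pronoun but lies outside its binding domain — allowed.
— Tanya: second object of the clause headed by 'informed'; is c-commanded by the pronoun; coreference would bind this R-expression — blocked (Principle C).

Bianca, Bianca's aunt, Karen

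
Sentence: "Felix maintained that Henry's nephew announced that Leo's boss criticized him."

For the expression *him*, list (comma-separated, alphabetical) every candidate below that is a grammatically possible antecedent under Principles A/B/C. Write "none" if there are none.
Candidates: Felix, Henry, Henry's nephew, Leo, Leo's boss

Felix, Henry, Henry's nephew, Leo

*him* is a pronoun; Principle B requires it to be free in its binding domain — the clause headed by 'criticized'.
— Felix: subject of the matrix clause; c-commands the pronoun but lies outside its binding domain — allowed.
— Henry: possessor inside the subject DP of the clause headed by 'announced'; does not c-command the pronoun — Principle B does not apply; allowed.
— Henry's nephew: subject of the clause headed by 'announced'; c-commands the pronoun but lies outside its binding domain — allowed.
— Leo: possessor inside the subject DP of the clause headed by 'criticized'; does not c-command the pronoun — Principle B does not apply; allowed.
— Leo's boss: subject of the clause headed by 'criticized'; c-commands the pronoun within its binding domain — blocked (Principle B).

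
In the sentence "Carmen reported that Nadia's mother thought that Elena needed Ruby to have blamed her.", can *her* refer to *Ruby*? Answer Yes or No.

*her* is a pronoun; Principle B requires it to be free in its binding domain — the clause headed by 'blamed'.
— Ruby: subject of the clause headed by 'blamed'; c-commands the pronoun within its binding domain — blocked (Principle B).

No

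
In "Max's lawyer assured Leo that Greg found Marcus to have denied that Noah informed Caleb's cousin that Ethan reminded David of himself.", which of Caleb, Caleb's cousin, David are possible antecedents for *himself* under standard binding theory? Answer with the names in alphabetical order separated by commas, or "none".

*himself* is a reflexive; Principle A requires it to be bound within its binding domain — the clause headed by 'reminded'.
— Caleb: possessor inside the object DP of the clause headed by 'informed'; does not c-command the reflexive — cannot bind it (Principle A).
— Caleb's cousin: object of the clause headed by 'informed'; c-commands the reflexive but lies outside its binding domain — cannot bind it (Principle A).
— David: object of the clause headed by 'reminded'; c-commands the reflexive within its binding domain — allowed (Principle A).

David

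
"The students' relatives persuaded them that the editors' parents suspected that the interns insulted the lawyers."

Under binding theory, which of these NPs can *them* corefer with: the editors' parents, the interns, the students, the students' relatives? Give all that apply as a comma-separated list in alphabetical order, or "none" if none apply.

*them* is a pronoun; Principle B requires it to be free in its binding domain — the matrix clause.
— the editors' parents: subject of the clause headed by 'suspected'; is c-commanded by the pronoun; coreference would bind this R-expression — blocked (Principle C).
— the interns: subject of the clause headed by 'insulted'; is c-commanded by the pronoun; coreference would bind this R-expression — blocked (Principle C).
— the students: possessor inside the subject DP of the matrix clause; does not c-command the pronoun — Principle B does not apply; allowed.
— the students' relatives: subject of the matrix clause; c-commands the pronoun within its binding domain — blocked (Principle B).

the students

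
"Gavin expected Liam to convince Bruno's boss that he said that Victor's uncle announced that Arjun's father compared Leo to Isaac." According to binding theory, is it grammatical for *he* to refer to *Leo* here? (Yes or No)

*Leo* is an R-expression; Principle C requires it to be free (not bound by any c-commanding expression).
— he: subject of the clause headed by 'said'; the pronoun c-commands the R-expression — coreference blocked (Principle C).

No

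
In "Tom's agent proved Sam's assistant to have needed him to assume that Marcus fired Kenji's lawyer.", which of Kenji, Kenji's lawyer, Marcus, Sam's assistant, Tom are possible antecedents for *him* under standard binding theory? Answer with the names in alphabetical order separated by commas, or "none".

Tom

*him* is a pronoun; Principle B requires it to be free in its binding domain — the clause headed by 'needed'.
— Kenji: possessor inside the object DP of the clause headed by 'fired'; is c-commanded by the pronoun; coreference would bind this R-expression — blocked (Principle C).
— Kenji's lawyer: object of the clause headed by 'fired'; is c-commanded by the pronoun; coreference would bind this R-expression — blocked (Principle C).
— Marcus: subject of the clause headed by 'fired'; is c-commanded by the pronoun; coreference would bind this R-expression — blocked (Principle C).
— Sam's assistant: subject of the clause headed by 'needed'; c-commands the pronoun within its binding domain — blocked (Principle B).
— Tom: possessor inside the subject DP of the matrix clause; does not c-command the pronoun — Principle B does not apply; allowed.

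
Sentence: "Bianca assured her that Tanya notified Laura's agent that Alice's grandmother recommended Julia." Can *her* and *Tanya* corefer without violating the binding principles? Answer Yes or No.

No

*Tanya* is an R-expression; Principle C requires it to be free (not bound by any c-commanding expression).
— her: object of the matrix clause; the pronoun c-commands the R-expression — coreference blocked (Principle C).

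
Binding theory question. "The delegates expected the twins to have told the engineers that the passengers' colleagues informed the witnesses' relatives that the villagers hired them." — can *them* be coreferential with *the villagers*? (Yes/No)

*them* is a pronoun; Principle B requires it to be free in its binding domain — the clause headed by 'hired'.
— the villagers: subject of the clause headed by 'hired'; c-commands the pronoun within its binding domain — blocked (Principle B).

No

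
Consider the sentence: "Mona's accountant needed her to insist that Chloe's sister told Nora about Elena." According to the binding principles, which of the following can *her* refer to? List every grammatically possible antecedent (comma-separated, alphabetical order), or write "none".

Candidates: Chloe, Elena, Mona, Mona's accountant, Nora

Mona

*her* is a pronoun; Principle B requires it to be free in its binding domain — the matrix clause.
— Chloe: possessor inside the subject DP of the clause headed by 'told'; is c-commanded by the pronoun; coreference would bind this R-expression — blocked (Principle C).
— Elena: second object of the clause headed by 'told'; is c-commanded by the pronoun; coreference would bind this R-expression — blocked (Principle C).
— Mona: possessor inside the subject DP of the matrix clause; does not c-command the pronoun — Principle B does not apply; allowed.
— Mona's accountant: subject of the matrix clause; c-commands the pronoun within its binding domain — blocked (Principle B).
— Nora: object of the clause headed by 'told'; is c-commanded by the pronoun; coreference would bind this R-expression — blocked (Principle C).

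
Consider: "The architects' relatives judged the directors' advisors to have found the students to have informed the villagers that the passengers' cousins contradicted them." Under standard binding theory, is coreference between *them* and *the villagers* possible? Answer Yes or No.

Yes

*the villagers* is an R-expression; Principle C requires it to be free (not bound by any c-commanding expression).
— them: object of the clause headed by 'contradicted'; the pronoun does not c-command the R-expression — coreference allowed.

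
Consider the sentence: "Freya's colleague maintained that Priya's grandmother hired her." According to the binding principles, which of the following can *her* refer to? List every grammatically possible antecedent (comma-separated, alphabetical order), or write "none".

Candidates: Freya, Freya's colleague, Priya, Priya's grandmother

*her* is a pronoun; Principle B requires it to be free in its binding domain — the clause headed by 'hired'.
— Freya: possessor inside the subject DP of the matrix clause; does not c-command the pronoun — Principle B does not apply; allowed.
— Freya's colleague: subject of the matrix clause; c-commands the pronoun but lies outside its binding domain — allowed.
— Priya: possessor inside the subject DP of the clause headed by 'hired'; does not c-command the pronoun — Principle B does not apply; allowed.
— Priya's grandmother: subject of the clause headed by 'hired'; c-commands the pronoun within its binding domain — blocked (Principle B).

Freya, Freya's colleague, Priya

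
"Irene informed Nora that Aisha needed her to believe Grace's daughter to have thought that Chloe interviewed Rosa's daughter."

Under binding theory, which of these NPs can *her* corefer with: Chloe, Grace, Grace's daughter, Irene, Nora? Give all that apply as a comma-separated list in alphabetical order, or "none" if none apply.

Irene, Nora

*her* is a pronoun; Principle B requires it to be free in its binding domain — the clause headed by 'needed'.
— Chloe: subject of the clause headed by 'interviewed'; is c-commanded by the pronoun; coreference would bind this R-expression — blocked (Principle C).
— Grace: possessor inside the subject DP of the clause headed by 'thought'; is c-commanded by the pronoun; coreference would bind this R-expression — blocked (Principle C).
— Grace's daughter: subject of the clause headed by 'thought'; is c-commanded by the pronoun; coreference would bind this R-expression — blocked (Principle C).
— Irene: subject of the matrix clause; c-commands the pronoun but lies outside its binding domain — allowed.
— Nora: object of the matrix clause; c-commands the pronoun but lies outside its binding domain — allowed.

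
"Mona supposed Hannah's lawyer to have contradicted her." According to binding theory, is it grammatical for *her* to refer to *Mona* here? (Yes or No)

*Mona* is an R-expression; Principle C requires it to be free (not bound by any c-commanding expression).
— her: object of the clause headed by 'contradicted'; the pronoun does not c-command the R-expression — coreference allowed.

Yes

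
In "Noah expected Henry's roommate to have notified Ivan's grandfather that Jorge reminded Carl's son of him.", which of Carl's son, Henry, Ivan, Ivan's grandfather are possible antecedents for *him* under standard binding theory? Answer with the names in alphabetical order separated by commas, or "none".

*him* is a pronoun; Principle B requires it to be free in its binding domain — the clause headed by 'reminded'.
— Carl's son: object of the clause headed by 'reminded'; c-commands the pronoun within its binding domain — blocked (Principle B).
— Henry: possessor inside the subject DP of the clause headed by 'notified'; does not c-command the pronoun — Principle B does not apply; allowed.
— Ivan: possessor inside the object DP of the clause headed by 'notified'; does not c-command the pronoun — Principle B does not apply; allowed.
— Ivan's grandfather: object of the clause headed by 'notified'; c-commands the pronoun but lies outside its binding domain — allowed.

Henry, Ivan, Ivan's grandfather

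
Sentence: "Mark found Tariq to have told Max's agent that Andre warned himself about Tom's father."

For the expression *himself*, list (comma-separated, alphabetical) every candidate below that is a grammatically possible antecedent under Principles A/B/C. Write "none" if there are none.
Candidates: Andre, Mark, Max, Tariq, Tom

Andre

*himself* is a reflexive; Principle A requires it to be bound within its binding domain — the clause headed by 'warned'.
— Andre: subject of the clause headed by 'warned'; c-commands the reflexive within its binding domain — allowed (Principle A).
— Mark: subject of the matrix clause; c-commands the reflexive but lies outside its binding domain — cannot bind it (Principle A).
— Max: possessor inside the object DP of the clause headed by 'told'; does not c-command the reflexive — cannot bind it (Principle A).
— Tariq: subject of the clause headed by 'told'; c-commands the reflexive but lies outside its binding domain — cannot bind it (Principle A).
— Tom: possessor inside the second object DP of the clause headed by 'warned'; does not c-command the reflexive — cannot bind it (Principle A).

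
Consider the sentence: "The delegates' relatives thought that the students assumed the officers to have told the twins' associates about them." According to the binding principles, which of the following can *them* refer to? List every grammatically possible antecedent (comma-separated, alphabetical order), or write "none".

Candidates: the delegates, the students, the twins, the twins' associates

the delegates, the students, the twins

*them* is a pronoun; Principle B requires it to be free in its binding domain — the clause headed by 'told'.
— the delegates: possessor inside the subject DP of the matrix clause; does not c-command the pronoun — Principle B does not apply; allowed.
— the students: subject of the clause headed by 'assumed'; c-commands the pronoun but lies outside its binding domain — allowed.
— the twins: possessor inside the object DP of the clause headed by 'told'; does not c-command the pronoun — Principle B does not apply; allowed.
— the twins' associates: object of the clause headed by 'told'; c-commands the pronoun within its binding domain — blocked (Principle B).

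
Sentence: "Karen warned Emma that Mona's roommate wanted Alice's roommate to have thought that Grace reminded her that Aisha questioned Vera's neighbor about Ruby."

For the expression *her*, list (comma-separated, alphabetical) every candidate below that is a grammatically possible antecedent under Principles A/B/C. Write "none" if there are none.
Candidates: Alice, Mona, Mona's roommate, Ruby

*her* is a pronoun; Principle B requires it to be free in its binding domain — the clause headed by 'reminded'.
— Alice: possessor inside the subject DP of the clause headed by 'thought'; does not c-command the pronoun — Principle B does not apply; allowed.
— Mona: possessor inside the subject DP of the clause headed by 'wanted'; does not c-command the pronoun — Principle B does not apply; allowed.
— Mona's roommate: subject of the clause headed by 'wanted'; c-commands the pronoun but lies outside its binding domain — allowed.
— Ruby: second object of the clause headed by 'questioned'; is c-commanded by the pronoun; coreference would bind this R-expression — blocked (Principle C).

Alice, Mona, Mona's roommate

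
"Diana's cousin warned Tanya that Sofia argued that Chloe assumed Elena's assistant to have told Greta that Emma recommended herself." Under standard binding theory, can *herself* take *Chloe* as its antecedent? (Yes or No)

*herself* is a reflexive; Principle A requires it to be bound within its binding domain — the clause headed by 'recommended'.
— Chloe: subject of the clause headed by 'assumed'; c-commands the reflexive but lies outside its binding domain — cannot bind it (Principle A).

No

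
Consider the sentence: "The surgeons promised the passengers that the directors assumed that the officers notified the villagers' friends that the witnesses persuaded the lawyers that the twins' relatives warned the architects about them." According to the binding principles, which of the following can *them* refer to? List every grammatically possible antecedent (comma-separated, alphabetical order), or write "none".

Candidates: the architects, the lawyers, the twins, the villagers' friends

the lawyers, the twins, the villagers' friends

*them* is a pronoun; Principle B requires it to be free in its binding domain — the clause headed by 'warned'.
— the architects: object of the clause headed by 'warned'; c-commands the pronoun within its binding domain — blocked (Principle B).
— the lawyers: object of the clause headed by 'persuaded'; c-commands the pronoun but lies outside its binding domain — allowed.
— the twins: possessor inside the subject DP of the clause headed by 'warned'; does not c-command the pronoun — Principle B does not apply; allowed.
— the villagers' friends: object of the clause headed by 'notified'; c-commands the pronoun but lies outside its binding domain — allowed.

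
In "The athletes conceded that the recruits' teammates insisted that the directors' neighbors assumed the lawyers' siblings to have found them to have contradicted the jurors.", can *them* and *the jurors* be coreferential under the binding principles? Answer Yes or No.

No

*the jurors* is an R-expression; Principle C requires it to be free (not bound by any c-commanding expression).
— them: subject of the clause headed by 'contradicted'; the pronoun c-commands the R-expression — coreference blocked (Principle C).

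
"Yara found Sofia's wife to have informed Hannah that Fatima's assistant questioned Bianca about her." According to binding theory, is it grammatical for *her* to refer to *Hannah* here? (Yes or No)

Yes

*Hannah* is an R-expression; Principle C requires it to be free (not bound by any c-commanding expression).
— her: second object of the clause headed by 'questioned'; the pronoun does not c-command the R-expression — coreference allowed.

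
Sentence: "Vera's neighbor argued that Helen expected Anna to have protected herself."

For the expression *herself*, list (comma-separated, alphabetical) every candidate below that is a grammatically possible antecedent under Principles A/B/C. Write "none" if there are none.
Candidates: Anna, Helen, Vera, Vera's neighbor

Anna

*herself* is a reflexive; Principle A requires it to be bound within its binding domain — the clause headed by 'protected'.
— Anna: subject of the clause headed by 'protected'; c-commands the reflexive within its binding domain — allowed (Principle A).
— Helen: subject of the clause headed by 'expected'; c-commands the reflexive but lies outside its binding domain — cannot bind it (Principle A).
— Vera: possessor inside the subject DP of the matrix clause; does not c-command the reflexive — cannot bind it (Principle A).
— Vera's neighbor: subject of the matrix clause; c-commands the reflexive but lies outside its binding domain — cannot bind it (Principle A).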